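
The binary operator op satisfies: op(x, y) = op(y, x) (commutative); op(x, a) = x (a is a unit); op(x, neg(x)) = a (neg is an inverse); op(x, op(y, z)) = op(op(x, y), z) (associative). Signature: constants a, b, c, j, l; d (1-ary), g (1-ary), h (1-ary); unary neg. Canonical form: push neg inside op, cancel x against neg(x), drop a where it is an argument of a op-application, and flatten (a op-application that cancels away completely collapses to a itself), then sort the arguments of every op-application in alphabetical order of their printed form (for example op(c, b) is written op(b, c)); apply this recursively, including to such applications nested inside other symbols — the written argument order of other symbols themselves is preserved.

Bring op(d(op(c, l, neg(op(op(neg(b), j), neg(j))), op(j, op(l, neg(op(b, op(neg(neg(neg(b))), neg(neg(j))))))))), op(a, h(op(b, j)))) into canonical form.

Push neg inside:  distribute neg over op and collapse double neg
Combine occurrences:  op(d(op(b, c, l, l)), h(op(b, j)))

Answer: op(d(op(b, c, l, l)), h(op(b, j)))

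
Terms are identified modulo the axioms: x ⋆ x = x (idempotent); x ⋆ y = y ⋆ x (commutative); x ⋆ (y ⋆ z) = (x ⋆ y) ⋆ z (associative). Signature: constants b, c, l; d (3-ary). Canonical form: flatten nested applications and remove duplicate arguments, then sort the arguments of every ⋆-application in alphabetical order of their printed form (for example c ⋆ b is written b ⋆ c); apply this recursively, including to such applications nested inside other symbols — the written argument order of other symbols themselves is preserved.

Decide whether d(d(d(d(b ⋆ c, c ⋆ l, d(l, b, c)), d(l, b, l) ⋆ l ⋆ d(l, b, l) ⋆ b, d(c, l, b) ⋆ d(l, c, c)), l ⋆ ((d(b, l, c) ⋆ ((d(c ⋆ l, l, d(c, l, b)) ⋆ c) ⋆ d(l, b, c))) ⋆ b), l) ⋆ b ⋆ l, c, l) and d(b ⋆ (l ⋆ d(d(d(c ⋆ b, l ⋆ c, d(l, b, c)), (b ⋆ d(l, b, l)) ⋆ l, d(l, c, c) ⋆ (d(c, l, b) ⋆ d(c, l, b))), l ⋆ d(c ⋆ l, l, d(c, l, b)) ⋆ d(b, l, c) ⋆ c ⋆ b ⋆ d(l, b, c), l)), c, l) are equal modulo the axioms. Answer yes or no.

Answer: yes — both canonical forms are d(b ⋆ d(d(d(b ⋆ c, c ⋆ l, d(l, b, c)), b ⋆ d(l, b, l) ⋆ l, d(c, l, b) ⋆ d(l, c, c)), b ⋆ c ⋆ d(b, l, c) ⋆ d(c ⋆ l, l, d(c, l, b)) ⋆ d(l, b, c) ⋆ l, l) ⋆ l, c, l)

Derivation:
Left:  d(d(d(d(b ⋆ c, c ⋆ l, d(l, b, c)), d(l, b, l) ⋆ l ⋆ d(l, b, l) ⋆ b, d(c, l, b) ⋆ d(l, c, c)), l ⋆ ((d(b, l, c) ⋆ ((d(c ⋆ l, l, d(c, l, b)) ⋆ c) ⋆ d(l, b, c))) ⋆ b), l) ⋆ b ⋆ l, c, l)
  Descend into:  d(d(d(b ⋆ c, c ⋆ l, d(l, b, c)), d(l, b, l) ⋆ l ⋆ d(l, b, l) ⋆ b, d(c, l, b) ⋆ d(l, c, c)), l ⋆ ((d(b, l, c) ⋆ ((d(c ⋆ l, l, d(c, l, b)) ⋆ c) ⋆ d(l, b, c))) ⋆ b), l) ⋆ b ⋆ l
  Simplify inside:  d(d(d(b ⋆ c, c ⋆ l, d(l, b, c)), d(l, b, l) ⋆ l ⋆ d(l, b, l) ⋆ b, d(c, l, b) ⋆ d(l, c, c)), l ⋆ ((d(b, l, c) ⋆ ((d(c ⋆ l, l, d(c, l, b)) ⋆ c) ⋆ d(l, b, c))) ⋆ b), l)  →  d(d(d(b ⋆ c, c ⋆ l, d(l, b, c)), b ⋆ d(l, b, l) ⋆ l, d(c, l, b) ⋆ d(l, c, c)), b ⋆ c ⋆ d(b, l, c) ⋆ d(c ⋆ l, l, d(c, l, b)) ⋆ d(l, b, c) ⋆ l, l)
  Order the arguments:  b ⋆ d(d(d(b ⋆ c, c ⋆ l, d(l, b, c)), b ⋆ d(l, b, l) ⋆ l, d(c, l, b) ⋆ d(l, c, c)), b ⋆ c ⋆ d(b, l, c) ⋆ d(c ⋆ l, l, d(c, l, b)) ⋆ d(l, b, c) ⋆ l, l) ⋆ l
  Put back:  d(b ⋆ d(d(d(b ⋆ c, c ⋆ l, d(l, b, c)), b ⋆ d(l, b, l) ⋆ l, d(c, l, b) ⋆ d(l, c, c)), b ⋆ c ⋆ d(b, l, c) ⋆ d(c ⋆ l, l, d(c, l, b)) ⋆ d(l, b, c) ⋆ l, l) ⋆ l, c, l)
Right:  d(b ⋆ (l ⋆ d(d(d(c ⋆ b, l ⋆ c, d(l, b, c)), (b ⋆ d(l, b, l)) ⋆ l, d(l, c, c) ⋆ (d(c, l, b) ⋆ d(c, l, b))), l ⋆ d(c ⋆ l, l, d(c, l, b)) ⋆ d(b, l, c) ⋆ c ⋆ b ⋆ d(l, b, c), l)), c, l)
  Work inside:  b ⋆ (l ⋆ d(d(d(c ⋆ b, l ⋆ c, d(l, b, c)), (b ⋆ d(l, b, l)) ⋆ l, d(l, c, c) ⋆ (d(c, l, b) ⋆ d(c, l, b))), l ⋆ d(c ⋆ l, l, d(c, l, b)) ⋆ d(b, l, c) ⋆ c ⋆ b ⋆ d(l, b, c), l))
  Flatten:  b ⋆ l ⋆ d(d(d(c ⋆ b, l ⋆ c, d(l, b, c)), (b ⋆ d(l, b, l)) ⋆ l, d(l, c, c) ⋆ (d(c, l, b) ⋆ d(c, l, b))), l ⋆ d(c ⋆ l, l, d(c, l, b)) ⋆ d(b, l, c) ⋆ c ⋆ b ⋆ d(l, b, c), l)
  Simplify inside:  d(d(d(c ⋆ b, l ⋆ c, d(l, b, c)), (b ⋆ d(l, b, l)) ⋆ l, d(l, c, c) ⋆ (d(c, l, b) ⋆ d(c, l, b))), l ⋆ d(c ⋆ l, l, d(c, l, b)) ⋆ d(b, l, c) ⋆ c ⋆ b ⋆ d(l, b, c), l)  →  d(d(d(b ⋆ c, c ⋆ l, d(l, b, c)), b ⋆ d(l, b, l) ⋆ l, d(c, l, b) ⋆ d(l, c, c)), b ⋆ c ⋆ d(b, l, c) ⋆ d(c ⋆ l, l, d(c, l, b)) ⋆ d(l, b, c) ⋆ l, l)
  Sort:  b ⋆ d(d(d(b ⋆ c, c ⋆ l, d(l, b, c)), b ⋆ d(l, b, l) ⋆ l, d(c, l, b) ⋆ d(l, c, c)), b ⋆ c ⋆ d(b, l, c) ⋆ d(c ⋆ l, l, d(c, l, b)) ⋆ d(l, b, c) ⋆ l, l) ⋆ l
  Reassemble:  d(b ⋆ d(d(d(b ⋆ c, c ⋆ l, d(l, b, c)), b ⋆ d(l, b, l) ⋆ l, d(c, l, b) ⋆ d(l, c, c)), b ⋆ c ⋆ d(b, l, c) ⋆ d(c ⋆ l, l, d(c, l, b)) ⋆ d(l, b, c) ⋆ l, l) ⋆ l, c, l)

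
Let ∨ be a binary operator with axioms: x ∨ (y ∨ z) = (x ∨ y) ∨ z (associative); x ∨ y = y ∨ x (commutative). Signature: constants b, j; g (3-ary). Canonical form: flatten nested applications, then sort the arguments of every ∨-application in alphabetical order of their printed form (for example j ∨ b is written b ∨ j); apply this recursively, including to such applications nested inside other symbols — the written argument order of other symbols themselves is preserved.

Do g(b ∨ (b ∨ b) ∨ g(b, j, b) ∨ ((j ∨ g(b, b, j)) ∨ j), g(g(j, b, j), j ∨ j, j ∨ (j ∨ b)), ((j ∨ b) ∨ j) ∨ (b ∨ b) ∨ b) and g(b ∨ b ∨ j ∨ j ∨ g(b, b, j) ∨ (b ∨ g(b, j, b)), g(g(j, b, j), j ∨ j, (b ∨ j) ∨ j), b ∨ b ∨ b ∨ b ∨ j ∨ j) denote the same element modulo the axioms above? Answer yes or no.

Answer: yes — both canonical forms are g(b ∨ b ∨ b ∨ g(b, b, j) ∨ g(b, j, b) ∨ j ∨ j, g(g(j, b, j), j ∨ j, b ∨ j ∨ j), b ∨ b ∨ b ∨ b ∨ j ∨ j)

Derivation:
Left:  g(b ∨ (b ∨ b) ∨ g(b, j, b) ∨ ((j ∨ g(b, b, j)) ∨ j), g(g(j, b, j), j ∨ j, j ∨ (j ∨ b)), ((j ∨ b) ∨ j) ∨ (b ∨ b) ∨ b)
  Descend into:  b ∨ (b ∨ b) ∨ g(b, j, b) ∨ ((j ∨ g(b, b, j)) ∨ j)
  Flatten:  b ∨ b ∨ b ∨ g(b, j, b) ∨ j ∨ g(b, b, j) ∨ j
  Sort arguments:  b ∨ b ∨ b ∨ g(b, b, j) ∨ g(b, j, b) ∨ j ∨ j
  Put back:  g(b ∨ b ∨ b ∨ g(b, b, j) ∨ g(b, j, b) ∨ j ∨ j, g(g(j, b, j), j ∨ j, b ∨ j ∨ j), b ∨ b ∨ b ∨ b ∨ j ∨ j)
Right:  g(b ∨ b ∨ j ∨ j ∨ g(b, b, j) ∨ (b ∨ g(b, j, b)), g(g(j, b, j), j ∨ j, (b ∨ j) ∨ j), b ∨ b ∨ b ∨ b ∨ j ∨ j)
  Focus inside:  b ∨ b ∨ j ∨ j ∨ g(b, b, j) ∨ (b ∨ g(b, j, b))
  Merge nested applications:  b ∨ b ∨ j ∨ j ∨ g(b, b, j) ∨ b ∨ g(b, j, b)
  Sort:  b ∨ b ∨ b ∨ g(b, b, j) ∨ g(b, j, b) ∨ j ∨ j
  Rebuild:  g(b ∨ b ∨ b ∨ g(b, b, j) ∨ g(b, j, b) ∨ j ∨ j, g(g(j, b, j), j ∨ j, b ∨ j ∨ j), b ∨ b ∨ b ∨ b ∨ j ∨ j)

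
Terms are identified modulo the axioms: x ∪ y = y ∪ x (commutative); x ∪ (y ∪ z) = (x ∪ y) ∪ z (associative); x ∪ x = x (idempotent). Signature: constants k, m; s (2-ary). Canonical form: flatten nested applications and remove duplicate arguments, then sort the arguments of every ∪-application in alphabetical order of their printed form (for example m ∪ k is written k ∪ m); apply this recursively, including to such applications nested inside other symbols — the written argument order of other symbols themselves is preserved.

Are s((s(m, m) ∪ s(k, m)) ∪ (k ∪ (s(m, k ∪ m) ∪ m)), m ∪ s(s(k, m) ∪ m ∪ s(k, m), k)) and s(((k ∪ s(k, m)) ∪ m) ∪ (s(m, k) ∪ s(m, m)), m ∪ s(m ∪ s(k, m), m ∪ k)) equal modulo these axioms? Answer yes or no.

Left:  s((s(m, m) ∪ s(k, m)) ∪ (k ∪ (s(m, k ∪ m) ∪ m)), m ∪ s(s(k, m) ∪ m ∪ s(k, m), k))
  Descend into:  (s(m, m) ∪ s(k, m)) ∪ (k ∪ (s(m, k ∪ m) ∪ m))
  Merge nested applications:  s(m, m) ∪ s(k, m) ∪ k ∪ s(m, k ∪ m) ∪ m
  Sort:  k ∪ m ∪ s(k, m) ∪ s(m, k ∪ m) ∪ s(m, m)
  Rebuild:  s(k ∪ m ∪ s(k, m) ∪ s(m, k ∪ m) ∪ s(m, m), m ∪ s(m ∪ s(k, m), k))
Right:  s(((k ∪ s(k, m)) ∪ m) ∪ (s(m, k) ∪ s(m, m)), m ∪ s(m ∪ s(k, m), m ∪ k))
  Descend into:  ((k ∪ s(k, m)) ∪ m) ∪ (s(m, k) ∪ s(m, m))
  Merge nested applications:  k ∪ s(k, m) ∪ m ∪ s(m, k) ∪ s(m, m)
  Order the arguments:  k ∪ m ∪ s(k, m) ∪ s(m, k) ∪ s(m, m)
  Rebuild:  s(k ∪ m ∪ s(k, m) ∪ s(m, k) ∪ s(m, m), m ∪ s(m ∪ s(k, m), k ∪ m))

Answer: no — s(k ∪ m ∪ s(k, m) ∪ s(m, k ∪ m) ∪ s(m, m), m ∪ s(m ∪ s(k, m), k)) vs s(k ∪ m ∪ s(k, m) ∪ s(m, k) ∪ s(m, m), m ∪ s(m ∪ s(k, m), k ∪ m))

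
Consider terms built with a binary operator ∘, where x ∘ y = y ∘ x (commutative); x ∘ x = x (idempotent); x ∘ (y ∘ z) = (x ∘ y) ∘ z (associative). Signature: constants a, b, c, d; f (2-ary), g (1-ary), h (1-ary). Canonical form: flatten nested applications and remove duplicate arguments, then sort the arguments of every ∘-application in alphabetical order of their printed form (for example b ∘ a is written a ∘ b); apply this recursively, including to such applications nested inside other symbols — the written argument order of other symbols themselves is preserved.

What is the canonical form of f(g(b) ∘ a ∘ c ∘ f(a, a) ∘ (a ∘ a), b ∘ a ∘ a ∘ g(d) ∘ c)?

Answer: f(a ∘ c ∘ f(a, a) ∘ g(b), a ∘ b ∘ c ∘ g(d))

Derivation:
Work inside:  g(b) ∘ a ∘ c ∘ f(a, a) ∘ (a ∘ a)
Flatten:  g(b) ∘ a ∘ c ∘ f(a, a) ∘ a ∘ a
Deduplicate:  drop duplicate a, a
Order the arguments:  a ∘ c ∘ f(a, a) ∘ g(b)
Rebuild:  f(a ∘ c ∘ f(a, a) ∘ g(b), a ∘ b ∘ c ∘ g(d))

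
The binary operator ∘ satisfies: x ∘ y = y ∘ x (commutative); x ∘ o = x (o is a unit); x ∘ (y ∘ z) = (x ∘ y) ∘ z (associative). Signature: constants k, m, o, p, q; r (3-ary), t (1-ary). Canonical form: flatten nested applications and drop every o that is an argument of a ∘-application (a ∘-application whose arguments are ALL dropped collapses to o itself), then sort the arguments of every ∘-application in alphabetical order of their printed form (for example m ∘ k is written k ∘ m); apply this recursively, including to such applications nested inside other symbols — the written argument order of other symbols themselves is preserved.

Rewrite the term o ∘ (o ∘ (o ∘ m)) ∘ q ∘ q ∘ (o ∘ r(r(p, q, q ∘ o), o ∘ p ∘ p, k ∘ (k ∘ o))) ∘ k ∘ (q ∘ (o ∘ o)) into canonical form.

Merge nested applications:  o ∘ o ∘ o ∘ m ∘ q ∘ q ∘ o ∘ r(r(p, q, q ∘ o), o ∘ p ∘ p, k ∘ (k ∘ o)) ∘ k ∘ q ∘ o ∘ o
Simplify inside:  r(r(p, q, q ∘ o), o ∘ p ∘ p, k ∘ (k ∘ o))  →  r(r(p, q, q), p ∘ p, k ∘ k)
Units out:  drop o (×6)
Sort:  k ∘ m ∘ q ∘ q ∘ q ∘ r(r(p, q, q), p ∘ p, k ∘ k)

Answer: k ∘ m ∘ q ∘ q ∘ q ∘ r(r(p, q, q), p ∘ p, k ∘ k)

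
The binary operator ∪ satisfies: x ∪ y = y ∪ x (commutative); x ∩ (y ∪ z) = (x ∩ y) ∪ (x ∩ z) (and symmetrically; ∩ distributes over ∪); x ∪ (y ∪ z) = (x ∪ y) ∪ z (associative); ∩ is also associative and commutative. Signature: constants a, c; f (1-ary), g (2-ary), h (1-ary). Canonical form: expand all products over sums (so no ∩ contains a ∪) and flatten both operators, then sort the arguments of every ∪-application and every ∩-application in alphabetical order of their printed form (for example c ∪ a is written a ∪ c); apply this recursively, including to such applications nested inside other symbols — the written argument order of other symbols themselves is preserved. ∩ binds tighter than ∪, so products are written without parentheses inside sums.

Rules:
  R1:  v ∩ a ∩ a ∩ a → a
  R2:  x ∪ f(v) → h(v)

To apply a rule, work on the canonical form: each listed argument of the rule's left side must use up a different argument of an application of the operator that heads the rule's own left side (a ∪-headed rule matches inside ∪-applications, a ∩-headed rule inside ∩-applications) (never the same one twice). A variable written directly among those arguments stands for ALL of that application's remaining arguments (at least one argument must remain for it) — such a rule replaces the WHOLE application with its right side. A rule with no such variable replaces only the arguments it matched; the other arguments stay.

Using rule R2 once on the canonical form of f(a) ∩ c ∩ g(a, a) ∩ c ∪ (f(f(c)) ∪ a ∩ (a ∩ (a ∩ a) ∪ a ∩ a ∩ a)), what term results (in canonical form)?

Canonical form:  a ∩ a ∩ a ∩ a ∪ a ∩ a ∩ a ∩ a ∪ c ∩ c ∩ f(a) ∩ g(a, a) ∪ f(f(c))
Match R2:  consume f(f(c));  v := f(c), x := a ∩ a ∩ a ∩ a ∪ a ∩ a ∩ a ∩ a ∪ c ∩ c ∩ f(a) ∩ g(a, a)
The variable takes the whole remainder — replace the entire application.
New term:  h(f(c))

Answer: h(f(c))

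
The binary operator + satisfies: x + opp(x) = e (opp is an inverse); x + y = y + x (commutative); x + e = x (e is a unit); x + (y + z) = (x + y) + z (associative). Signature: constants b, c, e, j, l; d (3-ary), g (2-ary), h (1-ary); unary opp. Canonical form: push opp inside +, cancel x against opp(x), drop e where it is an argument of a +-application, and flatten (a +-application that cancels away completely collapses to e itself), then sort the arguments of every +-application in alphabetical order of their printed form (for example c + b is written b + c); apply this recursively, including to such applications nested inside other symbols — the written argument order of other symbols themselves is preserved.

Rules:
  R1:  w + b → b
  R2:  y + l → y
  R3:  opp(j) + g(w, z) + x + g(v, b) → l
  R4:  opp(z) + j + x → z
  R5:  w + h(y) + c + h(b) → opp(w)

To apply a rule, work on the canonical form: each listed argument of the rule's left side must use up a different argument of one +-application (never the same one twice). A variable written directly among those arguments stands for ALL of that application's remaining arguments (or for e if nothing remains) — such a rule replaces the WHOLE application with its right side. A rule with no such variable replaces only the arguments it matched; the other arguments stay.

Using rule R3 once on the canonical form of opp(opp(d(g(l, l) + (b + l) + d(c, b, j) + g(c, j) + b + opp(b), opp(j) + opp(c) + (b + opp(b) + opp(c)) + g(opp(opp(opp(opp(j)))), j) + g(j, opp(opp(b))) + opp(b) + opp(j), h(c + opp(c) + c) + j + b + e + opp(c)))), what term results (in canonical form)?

Canonical form:  d(b + d(c, b, j) + g(c, j) + g(l, l) + l, g(j, b) + g(j, j) + opp(b) + opp(c) + opp(c) + opp(j) + opp(j), b + h(c) + j + opp(c))
Match R3:  consume g(j, b), g(j, j), opp(j);  v := j, w := j, x := opp(b) + opp(c) + opp(c) + opp(j), z := j
The variable takes the whole remainder — replace the entire application.
Giving:  d(b + d(c, b, j) + g(c, j) + g(l, l) + l, l, b + h(c) + j + opp(c))

Answer: d(b + d(c, b, j) + g(c, j) + g(l, l) + l, l, b + h(c) + j + opp(c))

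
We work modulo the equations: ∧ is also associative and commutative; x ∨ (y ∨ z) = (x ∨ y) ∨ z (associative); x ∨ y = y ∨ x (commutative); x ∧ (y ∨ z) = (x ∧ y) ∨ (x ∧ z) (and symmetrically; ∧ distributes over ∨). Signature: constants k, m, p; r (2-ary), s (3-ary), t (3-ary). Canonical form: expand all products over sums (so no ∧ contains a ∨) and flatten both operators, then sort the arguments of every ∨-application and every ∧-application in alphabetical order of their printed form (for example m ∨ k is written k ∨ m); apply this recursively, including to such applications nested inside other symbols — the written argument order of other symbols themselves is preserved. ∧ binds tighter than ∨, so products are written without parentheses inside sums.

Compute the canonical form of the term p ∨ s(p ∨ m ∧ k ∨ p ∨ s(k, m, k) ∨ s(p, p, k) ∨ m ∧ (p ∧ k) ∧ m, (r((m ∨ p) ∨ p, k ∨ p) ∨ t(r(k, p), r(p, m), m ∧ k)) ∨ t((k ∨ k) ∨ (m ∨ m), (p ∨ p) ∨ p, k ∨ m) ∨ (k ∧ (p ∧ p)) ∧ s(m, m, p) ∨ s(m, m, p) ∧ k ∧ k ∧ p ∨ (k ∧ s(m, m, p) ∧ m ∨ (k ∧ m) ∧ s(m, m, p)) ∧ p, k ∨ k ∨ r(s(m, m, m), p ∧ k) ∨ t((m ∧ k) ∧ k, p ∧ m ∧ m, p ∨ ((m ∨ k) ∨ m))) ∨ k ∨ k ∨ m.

Expand products over sums:  p ∨ s(k ∧ m ∨ k ∧ m ∧ m ∧ p ∨ p ∨ p ∨ s(k, m, k) ∨ s(p, p, k), k ∧ k ∧ p ∧ s(m, m, p) ∨ k ∧ m ∧ p ∧ s(m, m, p) ∨ k ∧ m ∧ p ∧ s(m, m, p) ∨ k ∧ p ∧ p ∧ s(m, m, p) ∨ r(m ∨ p ∨ p, k ∨ p) ∨ t(k ∨ k ∨ m ∨ m, p ∨ p ∨ p, k ∨ m) ∨ t(r(k, p), r(p, m), k ∧ m), k ∨ k ∨ r(s(m, m, m), k ∧ p) ∨ t(k ∧ k ∧ m, m ∧ m ∧ p, k ∨ m ∨ m ∨ p)) ∨ k ∨ k ∨ m
Order the arguments:  k ∨ k ∨ m ∨ p ∨ s(k ∧ m ∨ k ∧ m ∧ m ∧ p ∨ p ∨ p ∨ s(k, m, k) ∨ s(p, p, k), k ∧ k ∧ p ∧ s(m, m, p) ∨ k ∧ m ∧ p ∧ s(m, m, p) ∨ k ∧ m ∧ p ∧ s(m, m, p) ∨ k ∧ p ∧ p ∧ s(m, m, p) ∨ r(m ∨ p ∨ p, k ∨ p) ∨ t(k ∨ k ∨ m ∨ m, p ∨ p ∨ p, k ∨ m) ∨ t(r(k, p), r(p, m), k ∧ m), k ∨ k ∨ r(s(m, m, m), k ∧ p) ∨ t(k ∧ k ∧ m, m ∧ m ∧ p, k ∨ m ∨ m ∨ p))

Answer: k ∨ k ∨ m ∨ p ∨ s(k ∧ m ∨ k ∧ m ∧ m ∧ p ∨ p ∨ p ∨ s(k, m, k) ∨ s(p, p, k), k ∧ k ∧ p ∧ s(m, m, p) ∨ k ∧ m ∧ p ∧ s(m, m, p) ∨ k ∧ m ∧ p ∧ s(m, m, p) ∨ k ∧ p ∧ p ∧ s(m, m, p) ∨ r(m ∨ p ∨ p, k ∨ p) ∨ t(k ∨ k ∨ m ∨ m, p ∨ p ∨ p, k ∨ m) ∨ t(r(k, p), r(p, m), k ∧ m), k ∨ k ∨ r(s(m, m, m), k ∧ p) ∨ t(k ∧ k ∧ m, m ∧ m ∧ p, k ∨ m ∨ m ∨ p))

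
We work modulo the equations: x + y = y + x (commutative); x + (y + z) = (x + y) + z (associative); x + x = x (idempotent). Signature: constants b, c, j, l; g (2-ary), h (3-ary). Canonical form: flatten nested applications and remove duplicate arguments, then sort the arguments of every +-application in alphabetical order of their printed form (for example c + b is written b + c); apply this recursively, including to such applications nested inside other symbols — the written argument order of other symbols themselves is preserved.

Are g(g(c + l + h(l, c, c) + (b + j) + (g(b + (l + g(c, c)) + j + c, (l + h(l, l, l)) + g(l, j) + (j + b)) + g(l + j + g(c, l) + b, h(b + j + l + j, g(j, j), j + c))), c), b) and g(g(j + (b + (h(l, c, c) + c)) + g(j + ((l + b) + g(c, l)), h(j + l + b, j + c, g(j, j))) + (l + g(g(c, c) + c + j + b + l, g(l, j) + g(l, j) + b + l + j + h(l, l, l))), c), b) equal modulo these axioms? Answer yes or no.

Left:  g(g(c + l + h(l, c, c) + (b + j) + (g(b + (l + g(c, c)) + j + c, (l + h(l, l, l)) + g(l, j) + (j + b)) + g(l + j + g(c, l) + b, h(b + j + l + j, g(j, j), j + c))), c), b)
  Descend into:  c + l + h(l, c, c) + (b + j) + (g(b + (l + g(c, c)) + j + c, (l + h(l, l, l)) + g(l, j) + (j + b)) + g(l + j + g(c, l) + b, h(b + j + l + j, g(j, j), j + c)))
  Un-nest:  c + l + h(l, c, c) + b + j + g(b + (l + g(c, c)) + j + c, (l + h(l, l, l)) + g(l, j) + (j + b)) + g(l + j + g(c, l) + b, h(b + j + l + j, g(j, j), j + c))
  Inside:  g(b + (l + g(c, c)) + j + c, (l + h(l, l, l)) + g(l, j) + (j + b))  →  g(b + c + g(c, c) + j + l, b + g(l, j) + h(l, l, l) + j + l)
  Simplify inside:  g(l + j + g(c, l) + b, h(b + j + l + j, g(j, j), j + c))  →  g(b + g(c, l) + j + l, h(b + j + l, g(j, j), c + j))
  Order the arguments:  b + c + g(b + c + g(c, c) + j + l, b + g(l, j) + h(l, l, l) + j + l) + g(b + g(c, l) + j + l, h(b + j + l, g(j, j), c + j)) + h(l, c, c) + j + l
  Rebuild:  g(g(b + c + g(b + c + g(c, c) + j + l, b + g(l, j) + h(l, l, l) + j + l) + g(b + g(c, l) + j + l, h(b + j + l, g(j, j), c + j)) + h(l, c, c) + j + l, c), b)
Right:  g(g(j + (b + (h(l, c, c) + c)) + g(j + ((l + b) + g(c, l)), h(j + l + b, j + c, g(j, j))) + (l + g(g(c, c) + c + j + b + l, g(l, j) + g(l, j) + b + l + j + h(l, l, l))), c), b)
  Focus inside:  j + (b + (h(l, c, c) + c)) + g(j + ((l + b) + g(c, l)), h(j + l + b, j + c, g(j, j))) + (l + g(g(c, c) + c + j + b + l, g(l, j) + g(l, j) + b + l + j + h(l, l, l)))
  Merge nested applications:  j + b + h(l, c, c) + c + g(j + ((l + b) + g(c, l)), h(j + l + b, j + c, g(j, j))) + l + g(g(c, c) + c + j + b + l, g(l, j) + g(l, j) + b + l + j + h(l, l, l))
  Inside:  g(j + ((l + b) + g(c, l)), h(j + l + b, j + c, g(j, j)))  →  g(b + g(c, l) + j + l, h(b + j + l, c + j, g(j, j)))
  Canonicalize subterm:  g(g(c, c) + c + j + b + l, g(l, j) + g(l, j) + b + l + j + h(l, l, l))  →  g(b + c + g(c, c) + j + l, b + g(l, j) + h(l, l, l) + j + l)
  Sort:  b + c + g(b + c + g(c, c) + j + l, b + g(l, j) + h(l, l, l) + j + l) + g(b + g(c, l) + j + l, h(b + j + l, c + j, g(j, j))) + h(l, c, c) + j + l
  Reassemble:  g(g(b + c + g(b + c + g(c, c) + j + l, b + g(l, j) + h(l, l, l) + j + l) + g(b + g(c, l) + j + l, h(b + j + l, c + j, g(j, j))) + h(l, c, c) + j + l, c), b)

Answer: no — g(g(b + c + g(b + c + g(c, c) + j + l, b + g(l, j) + h(l, l, l) + j + l) + g(b + g(c, l) + j + l, h(b + j + l, g(j, j), c + j)) + h(l, c, c) + j + l, c), b) vs g(g(b + c + g(b + c + g(c, c) + j + l, b + g(l, j) + h(l, l, l) + j + l) + g(b + g(c, l) + j + l, h(b + j + l, c + j, g(j, j))) + h(l, c, c) + j + l, c), b)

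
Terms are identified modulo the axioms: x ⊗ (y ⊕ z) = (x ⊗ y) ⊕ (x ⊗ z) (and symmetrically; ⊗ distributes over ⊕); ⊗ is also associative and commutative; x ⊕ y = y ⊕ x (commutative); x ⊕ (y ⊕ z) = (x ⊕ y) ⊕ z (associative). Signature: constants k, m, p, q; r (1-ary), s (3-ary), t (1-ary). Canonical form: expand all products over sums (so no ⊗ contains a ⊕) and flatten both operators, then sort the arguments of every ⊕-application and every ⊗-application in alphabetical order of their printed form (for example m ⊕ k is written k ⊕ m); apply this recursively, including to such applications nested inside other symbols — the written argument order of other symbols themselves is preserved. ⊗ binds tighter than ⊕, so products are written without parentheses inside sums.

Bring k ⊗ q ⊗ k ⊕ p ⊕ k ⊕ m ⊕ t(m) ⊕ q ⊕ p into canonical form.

Answer: k ⊕ k ⊗ k ⊗ q ⊕ m ⊕ p ⊕ p ⊕ q ⊕ t(m)

Derivation:
Flatten:  k ⊗ k ⊗ q ⊕ p ⊕ k ⊕ m ⊕ t(m) ⊕ q ⊕ p
Order the arguments:  k ⊕ k ⊗ k ⊗ q ⊕ m ⊕ p ⊕ p ⊕ q ⊕ t(m)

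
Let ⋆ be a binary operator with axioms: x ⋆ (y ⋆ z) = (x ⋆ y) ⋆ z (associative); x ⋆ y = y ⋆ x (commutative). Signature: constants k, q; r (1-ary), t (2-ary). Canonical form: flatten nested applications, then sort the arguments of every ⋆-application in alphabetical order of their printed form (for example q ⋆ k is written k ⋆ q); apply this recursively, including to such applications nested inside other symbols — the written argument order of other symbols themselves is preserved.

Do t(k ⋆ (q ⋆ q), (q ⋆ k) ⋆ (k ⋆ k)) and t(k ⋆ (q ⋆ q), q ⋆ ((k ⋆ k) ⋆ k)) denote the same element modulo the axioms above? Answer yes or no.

Answer: yes — both canonical forms are t(k ⋆ q ⋆ q, k ⋆ k ⋆ k ⋆ q)

Derivation:
Left:  t(k ⋆ (q ⋆ q), (q ⋆ k) ⋆ (k ⋆ k))
  Work inside:  (q ⋆ k) ⋆ (k ⋆ k)
  Merge nested applications:  q ⋆ k ⋆ k ⋆ k
  Sort arguments:  k ⋆ k ⋆ k ⋆ q
  Rebuild:  t(k ⋆ q ⋆ q, k ⋆ k ⋆ k ⋆ q)
Right:  t(k ⋆ (q ⋆ q), q ⋆ ((k ⋆ k) ⋆ k))
  Focus inside:  q ⋆ ((k ⋆ k) ⋆ k)
  Un-nest:  q ⋆ k ⋆ k ⋆ k
  Sort arguments:  k ⋆ k ⋆ k ⋆ q
  Reassemble:  t(k ⋆ q ⋆ q, k ⋆ k ⋆ k ⋆ q)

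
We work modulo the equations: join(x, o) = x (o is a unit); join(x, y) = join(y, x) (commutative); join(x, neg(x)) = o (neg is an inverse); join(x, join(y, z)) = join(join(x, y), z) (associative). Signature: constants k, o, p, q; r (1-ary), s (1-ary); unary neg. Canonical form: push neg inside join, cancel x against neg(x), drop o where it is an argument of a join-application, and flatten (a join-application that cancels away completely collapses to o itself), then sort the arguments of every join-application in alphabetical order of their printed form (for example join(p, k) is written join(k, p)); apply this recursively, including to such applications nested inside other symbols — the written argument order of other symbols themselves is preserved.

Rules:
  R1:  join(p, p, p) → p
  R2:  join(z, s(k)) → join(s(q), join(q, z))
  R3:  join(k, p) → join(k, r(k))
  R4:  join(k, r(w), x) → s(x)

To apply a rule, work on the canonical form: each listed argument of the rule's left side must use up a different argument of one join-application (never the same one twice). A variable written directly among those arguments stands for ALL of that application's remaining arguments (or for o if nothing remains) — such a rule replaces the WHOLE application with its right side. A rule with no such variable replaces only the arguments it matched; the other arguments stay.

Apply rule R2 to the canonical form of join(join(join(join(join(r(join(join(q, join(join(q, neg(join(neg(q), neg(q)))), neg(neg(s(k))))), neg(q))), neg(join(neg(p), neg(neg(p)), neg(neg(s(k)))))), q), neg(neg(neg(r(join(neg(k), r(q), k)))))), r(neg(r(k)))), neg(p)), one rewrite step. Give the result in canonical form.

Answer: join(neg(p), neg(r(r(q))), neg(s(k)), q, r(join(q, q, q, q, s(q))), r(neg(r(k))))

Derivation:
Canonical form:  join(neg(p), neg(r(r(q))), neg(s(k)), q, r(join(q, q, q, s(k))), r(neg(r(k))))
Match R2:  consume s(k);  z := join(q, q, q)
Every leftover argument binds to the variable; the entire application is replaced.
Result:  join(neg(p), neg(r(r(q))), neg(s(k)), q, r(join(q, q, q, q, s(q))), r(neg(r(k))))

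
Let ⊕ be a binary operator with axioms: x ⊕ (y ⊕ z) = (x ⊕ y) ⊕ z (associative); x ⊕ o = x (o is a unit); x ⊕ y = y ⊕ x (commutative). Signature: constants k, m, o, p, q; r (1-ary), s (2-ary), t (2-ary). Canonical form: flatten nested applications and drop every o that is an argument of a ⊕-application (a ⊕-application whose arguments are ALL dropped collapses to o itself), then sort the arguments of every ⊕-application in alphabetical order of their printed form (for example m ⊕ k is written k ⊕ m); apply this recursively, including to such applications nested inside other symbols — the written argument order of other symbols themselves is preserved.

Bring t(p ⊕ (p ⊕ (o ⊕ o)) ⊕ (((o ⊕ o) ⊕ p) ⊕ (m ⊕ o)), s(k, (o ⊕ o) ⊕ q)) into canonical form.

Answer: t(m ⊕ p ⊕ p ⊕ p, s(k, q))

Derivation:
Work inside:  p ⊕ (p ⊕ (o ⊕ o)) ⊕ (((o ⊕ o) ⊕ p) ⊕ (m ⊕ o))
Merge nested applications:  p ⊕ p ⊕ o ⊕ o ⊕ o ⊕ o ⊕ p ⊕ m ⊕ o
Drop the unit:  drop o (×5)
Order the arguments:  m ⊕ p ⊕ p ⊕ p
Put back:  t(m ⊕ p ⊕ p ⊕ p, s(k, q))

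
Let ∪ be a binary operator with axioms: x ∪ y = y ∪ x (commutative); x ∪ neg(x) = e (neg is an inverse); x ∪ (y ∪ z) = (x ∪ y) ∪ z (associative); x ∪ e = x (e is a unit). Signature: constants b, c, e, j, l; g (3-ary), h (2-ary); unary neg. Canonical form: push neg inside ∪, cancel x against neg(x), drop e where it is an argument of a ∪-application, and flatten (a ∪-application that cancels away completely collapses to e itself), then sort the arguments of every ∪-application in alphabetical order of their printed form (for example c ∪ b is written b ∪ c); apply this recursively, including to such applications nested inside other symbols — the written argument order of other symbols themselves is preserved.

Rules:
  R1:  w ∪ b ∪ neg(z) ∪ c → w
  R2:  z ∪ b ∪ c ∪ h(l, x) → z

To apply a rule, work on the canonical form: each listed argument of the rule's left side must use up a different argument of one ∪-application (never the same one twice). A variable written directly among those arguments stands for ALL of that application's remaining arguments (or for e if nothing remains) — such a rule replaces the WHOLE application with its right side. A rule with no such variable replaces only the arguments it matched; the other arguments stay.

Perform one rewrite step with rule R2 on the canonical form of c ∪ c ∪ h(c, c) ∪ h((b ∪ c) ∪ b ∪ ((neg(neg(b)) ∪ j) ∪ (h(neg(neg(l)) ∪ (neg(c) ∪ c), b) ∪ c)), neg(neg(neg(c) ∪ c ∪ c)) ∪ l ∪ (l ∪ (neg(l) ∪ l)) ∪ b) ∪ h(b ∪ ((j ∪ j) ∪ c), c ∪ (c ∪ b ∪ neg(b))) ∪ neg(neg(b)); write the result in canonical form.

Canonical form:  b ∪ c ∪ c ∪ h(b ∪ b ∪ b ∪ c ∪ c ∪ h(l, b) ∪ j, b ∪ c ∪ l ∪ l) ∪ h(b ∪ c ∪ j ∪ j, c ∪ c) ∪ h(c, c)
R2 matches:  uses b, c, h(l, b);  x := b, z := b ∪ b ∪ c ∪ j
Every leftover argument binds to the variable; the entire application is replaced.
New term:  b ∪ c ∪ c ∪ h(b ∪ b ∪ c ∪ j, b ∪ c ∪ l ∪ l) ∪ h(b ∪ c ∪ j ∪ j, c ∪ c) ∪ h(c, c)

Answer: b ∪ c ∪ c ∪ h(b ∪ b ∪ c ∪ j, b ∪ c ∪ l ∪ l) ∪ h(b ∪ c ∪ j ∪ j, c ∪ c) ∪ h(c, c)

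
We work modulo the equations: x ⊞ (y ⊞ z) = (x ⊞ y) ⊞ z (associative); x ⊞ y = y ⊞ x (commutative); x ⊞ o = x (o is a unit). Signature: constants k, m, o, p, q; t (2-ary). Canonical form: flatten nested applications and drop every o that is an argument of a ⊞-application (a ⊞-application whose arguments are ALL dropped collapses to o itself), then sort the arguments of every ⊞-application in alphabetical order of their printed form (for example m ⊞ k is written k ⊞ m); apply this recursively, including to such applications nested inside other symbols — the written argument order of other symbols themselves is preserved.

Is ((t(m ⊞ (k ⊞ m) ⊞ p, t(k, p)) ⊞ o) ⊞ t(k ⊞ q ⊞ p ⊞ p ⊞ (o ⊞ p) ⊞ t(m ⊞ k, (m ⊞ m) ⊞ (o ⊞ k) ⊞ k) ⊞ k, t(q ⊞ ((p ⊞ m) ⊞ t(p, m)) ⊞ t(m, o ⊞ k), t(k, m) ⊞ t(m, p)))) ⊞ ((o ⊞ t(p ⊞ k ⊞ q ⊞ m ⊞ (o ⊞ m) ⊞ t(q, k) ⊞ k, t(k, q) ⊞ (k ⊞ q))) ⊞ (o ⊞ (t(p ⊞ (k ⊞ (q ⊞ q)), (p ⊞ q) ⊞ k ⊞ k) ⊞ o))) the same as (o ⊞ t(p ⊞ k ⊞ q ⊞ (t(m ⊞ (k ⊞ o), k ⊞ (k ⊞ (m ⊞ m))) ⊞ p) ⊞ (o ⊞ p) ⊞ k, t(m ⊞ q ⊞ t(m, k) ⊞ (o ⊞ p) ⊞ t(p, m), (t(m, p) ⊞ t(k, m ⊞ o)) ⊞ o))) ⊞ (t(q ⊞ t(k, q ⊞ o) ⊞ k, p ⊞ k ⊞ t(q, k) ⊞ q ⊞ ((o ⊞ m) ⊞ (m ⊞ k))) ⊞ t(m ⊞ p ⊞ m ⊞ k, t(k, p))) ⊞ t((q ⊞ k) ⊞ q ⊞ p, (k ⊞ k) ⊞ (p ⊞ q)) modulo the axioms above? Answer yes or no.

Answer: no — t(k ⊞ k ⊞ m ⊞ m ⊞ p ⊞ q ⊞ t(q, k), k ⊞ q ⊞ t(k, q)) ⊞ t(k ⊞ k ⊞ p ⊞ p ⊞ p ⊞ q ⊞ t(k ⊞ m, k ⊞ k ⊞ m ⊞ m), t(m ⊞ p ⊞ q ⊞ t(m, k) ⊞ t(p, m), t(k, m) ⊞ t(m, p))) ⊞ t(k ⊞ m ⊞ m ⊞ p, t(k, p)) ⊞ t(k ⊞ p ⊞ q ⊞ q, k ⊞ k ⊞ p ⊞ q) vs t(k ⊞ k ⊞ p ⊞ p ⊞ p ⊞ q ⊞ t(k ⊞ m, k ⊞ k ⊞ m ⊞ m), t(m ⊞ p ⊞ q ⊞ t(m, k) ⊞ t(p, m), t(k, m) ⊞ t(m, p))) ⊞ t(k ⊞ m ⊞ m ⊞ p, t(k, p)) ⊞ t(k ⊞ p ⊞ q ⊞ q, k ⊞ k ⊞ p ⊞ q) ⊞ t(k ⊞ q ⊞ t(k, q), k ⊞ k ⊞ m ⊞ m ⊞ p ⊞ q ⊞ t(q, k))

Derivation:
Left:  ((t(m ⊞ (k ⊞ m) ⊞ p, t(k, p)) ⊞ o) ⊞ t(k ⊞ q ⊞ p ⊞ p ⊞ (o ⊞ p) ⊞ t(m ⊞ k, (m ⊞ m) ⊞ (o ⊞ k) ⊞ k) ⊞ k, t(q ⊞ ((p ⊞ m) ⊞ t(p, m)) ⊞ t(m, o ⊞ k), t(k, m) ⊞ t(m, p)))) ⊞ ((o ⊞ t(p ⊞ k ⊞ q ⊞ m ⊞ (o ⊞ m) ⊞ t(q, k) ⊞ k, t(k, q) ⊞ (k ⊞ q))) ⊞ (o ⊞ (t(p ⊞ (k ⊞ (q ⊞ q)), (p ⊞ q) ⊞ k ⊞ k) ⊞ o)))
  Flatten:  t(m ⊞ (k ⊞ m) ⊞ p, t(k, p)) ⊞ o ⊞ t(k ⊞ q ⊞ p ⊞ p ⊞ (o ⊞ p) ⊞ t(m ⊞ k, (m ⊞ m) ⊞ (o ⊞ k) ⊞ k) ⊞ k, t(q ⊞ ((p ⊞ m) ⊞ t(p, m)) ⊞ t(m, o ⊞ k), t(k, m) ⊞ t(m, p))) ⊞ o ⊞ t(p ⊞ k ⊞ q ⊞ m ⊞ (o ⊞ m) ⊞ t(q, k) ⊞ k, t(k, q) ⊞ (k ⊞ q)) ⊞ o ⊞ t(p ⊞ (k ⊞ (q ⊞ q)), (p ⊞ q) ⊞ k ⊞ k) ⊞ o
  Simplify inside:  t(m ⊞ (k ⊞ m) ⊞ p, t(k, p))  →  t(k ⊞ m ⊞ m ⊞ p, t(k, p))
  Inside:  t(k ⊞ q ⊞ p ⊞ p ⊞ (o ⊞ p) ⊞ t(m ⊞ k, (m ⊞ m) ⊞ (o ⊞ k) ⊞ k) ⊞ k, t(q ⊞ ((p ⊞ m) ⊞ t(p, m)) ⊞ t(m, o ⊞ k), t(k, m) ⊞ t(m, p)))  →  t(k ⊞ k ⊞ p ⊞ p ⊞ p ⊞ q ⊞ t(k ⊞ m, k ⊞ k ⊞ m ⊞ m), t(m ⊞ p ⊞ q ⊞ t(m, k) ⊞ t(p, m), t(k, m) ⊞ t(m, p)))
  Simplify inside:  t(p ⊞ k ⊞ q ⊞ m ⊞ (o ⊞ m) ⊞ t(q, k) ⊞ k, t(k, q) ⊞ (k ⊞ q))  →  t(k ⊞ k ⊞ m ⊞ m ⊞ p ⊞ q ⊞ t(q, k), k ⊞ q ⊞ t(k, q))
  Units out:  drop o (×4)
  Sort:  t(k ⊞ k ⊞ m ⊞ m ⊞ p ⊞ q ⊞ t(q, k), k ⊞ q ⊞ t(k, q)) ⊞ t(k ⊞ k ⊞ p ⊞ p ⊞ p ⊞ q ⊞ t(k ⊞ m, k ⊞ k ⊞ m ⊞ m), t(m ⊞ p ⊞ q ⊞ t(m, k) ⊞ t(p, m), t(k, m) ⊞ t(m, p))) ⊞ t(k ⊞ m ⊞ m ⊞ p, t(k, p)) ⊞ t(k ⊞ p ⊞ q ⊞ q, k ⊞ k ⊞ p ⊞ q)
Right:  (o ⊞ t(p ⊞ k ⊞ q ⊞ (t(m ⊞ (k ⊞ o), k ⊞ (k ⊞ (m ⊞ m))) ⊞ p) ⊞ (o ⊞ p) ⊞ k, t(m ⊞ q ⊞ t(m, k) ⊞ (o ⊞ p) ⊞ t(p, m), (t(m, p) ⊞ t(k, m ⊞ o)) ⊞ o))) ⊞ (t(q ⊞ t(k, q ⊞ o) ⊞ k, p ⊞ k ⊞ t(q, k) ⊞ q ⊞ ((o ⊞ m) ⊞ (m ⊞ k))) ⊞ t(m ⊞ p ⊞ m ⊞ k, t(k, p))) ⊞ t((q ⊞ k) ⊞ q ⊞ p, (k ⊞ k) ⊞ (p ⊞ q))
  Merge nested applications:  o ⊞ t(p ⊞ k ⊞ q ⊞ (t(m ⊞ (k ⊞ o), k ⊞ (k ⊞ (m ⊞ m))) ⊞ p) ⊞ (o ⊞ p) ⊞ k, t(m ⊞ q ⊞ t(m, k) ⊞ (o ⊞ p) ⊞ t(p, m), (t(m, p) ⊞ t(k, m ⊞ o)) ⊞ o)) ⊞ t(q ⊞ t(k, q ⊞ o) ⊞ k, p ⊞ k ⊞ t(q, k) ⊞ q ⊞ ((o ⊞ m) ⊞ (m ⊞ k))) ⊞ t(m ⊞ p ⊞ m ⊞ k, t(k, p)) ⊞ t((q ⊞ k) ⊞ q ⊞ p, (k ⊞ k) ⊞ (p ⊞ q))
  Canonicalize subterm:  t(p ⊞ k ⊞ q ⊞ (t(m ⊞ (k ⊞ o), k ⊞ (k ⊞ (m ⊞ m))) ⊞ p) ⊞ (o ⊞ p) ⊞ k, t(m ⊞ q ⊞ t(m, k) ⊞ (o ⊞ p) ⊞ t(p, m), (t(m, p) ⊞ t(k, m ⊞ o)) ⊞ o))  →  t(k ⊞ k ⊞ p ⊞ p ⊞ p ⊞ q ⊞ t(k ⊞ m, k ⊞ k ⊞ m ⊞ m), t(m ⊞ p ⊞ q ⊞ t(m, k) ⊞ t(p, m), t(k, m) ⊞ t(m, p)))
  Inside:  t(q ⊞ t(k, q ⊞ o) ⊞ k, p ⊞ k ⊞ t(q, k) ⊞ q ⊞ ((o ⊞ m) ⊞ (m ⊞ k)))  →  t(k ⊞ q ⊞ t(k, q), k ⊞ k ⊞ m ⊞ m ⊞ p ⊞ q ⊞ t(q, k))
  Canonicalize subterm:  t(m ⊞ p ⊞ m ⊞ k, t(k, p))  →  t(k ⊞ m ⊞ m ⊞ p, t(k, p))
  Units out:  drop o
  Order the arguments:  t(k ⊞ k ⊞ p ⊞ p ⊞ p ⊞ q ⊞ t(k ⊞ m, k ⊞ k ⊞ m ⊞ m), t(m ⊞ p ⊞ q ⊞ t(m, k) ⊞ t(p, m), t(k, m) ⊞ t(m, p))) ⊞ t(k ⊞ m ⊞ m ⊞ p, t(k, p)) ⊞ t(k ⊞ p ⊞ q ⊞ q, k ⊞ k ⊞ p ⊞ q) ⊞ t(k ⊞ q ⊞ t(k, q), k ⊞ k ⊞ m ⊞ m ⊞ p ⊞ q ⊞ t(q, k))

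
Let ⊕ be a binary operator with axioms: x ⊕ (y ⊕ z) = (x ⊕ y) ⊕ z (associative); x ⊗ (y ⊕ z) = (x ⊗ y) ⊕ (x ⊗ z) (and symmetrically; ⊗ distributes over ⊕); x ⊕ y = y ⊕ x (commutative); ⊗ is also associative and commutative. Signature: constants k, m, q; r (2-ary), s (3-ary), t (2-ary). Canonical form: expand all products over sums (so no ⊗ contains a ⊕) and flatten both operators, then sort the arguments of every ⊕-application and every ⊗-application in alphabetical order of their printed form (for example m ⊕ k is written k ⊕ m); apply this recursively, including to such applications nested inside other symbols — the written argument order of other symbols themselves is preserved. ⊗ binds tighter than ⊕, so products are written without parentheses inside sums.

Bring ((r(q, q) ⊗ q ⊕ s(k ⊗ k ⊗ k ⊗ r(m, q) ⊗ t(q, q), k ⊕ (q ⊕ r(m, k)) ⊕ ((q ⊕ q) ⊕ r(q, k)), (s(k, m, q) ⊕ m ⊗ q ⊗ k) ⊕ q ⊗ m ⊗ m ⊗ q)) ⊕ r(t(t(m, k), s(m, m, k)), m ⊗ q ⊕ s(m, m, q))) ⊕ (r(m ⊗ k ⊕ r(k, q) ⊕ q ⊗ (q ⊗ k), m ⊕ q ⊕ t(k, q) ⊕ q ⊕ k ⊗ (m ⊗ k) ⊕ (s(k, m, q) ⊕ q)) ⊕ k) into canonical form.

Answer: k ⊕ q ⊗ r(q, q) ⊕ r(k ⊗ m ⊕ k ⊗ q ⊗ q ⊕ r(k, q), k ⊗ k ⊗ m ⊕ m ⊕ q ⊕ q ⊕ q ⊕ s(k, m, q) ⊕ t(k, q)) ⊕ r(t(t(m, k), s(m, m, k)), m ⊗ q ⊕ s(m, m, q)) ⊕ s(k ⊗ k ⊗ k ⊗ r(m, q) ⊗ t(q, q), k ⊕ q ⊕ q ⊕ q ⊕ r(m, k) ⊕ r(q, k), k ⊗ m ⊗ q ⊕ m ⊗ m ⊗ q ⊗ q ⊕ s(k, m, q))

Derivation:
Un-nest:  q ⊗ r(q, q) ⊕ s(k ⊗ k ⊗ k ⊗ r(m, q) ⊗ t(q, q), k ⊕ q ⊕ q ⊕ q ⊕ r(m, k) ⊕ r(q, k), k ⊗ m ⊗ q ⊕ m ⊗ m ⊗ q ⊗ q ⊕ s(k, m, q)) ⊕ r(t(t(m, k), s(m, m, k)), m ⊗ q ⊕ s(m, m, q)) ⊕ r(k ⊗ m ⊕ k ⊗ q ⊗ q ⊕ r(k, q), k ⊗ k ⊗ m ⊕ m ⊕ q ⊕ q ⊕ q ⊕ s(k, m, q) ⊕ t(k, q)) ⊕ k
Order the arguments:  k ⊕ q ⊗ r(q, q) ⊕ r(k ⊗ m ⊕ k ⊗ q ⊗ q ⊕ r(k, q), k ⊗ k ⊗ m ⊕ m ⊕ q ⊕ q ⊕ q ⊕ s(k, m, q) ⊕ t(k, q)) ⊕ r(t(t(m, k), s(m, m, k)), m ⊗ q ⊕ s(m, m, q)) ⊕ s(k ⊗ k ⊗ k ⊗ r(m, q) ⊗ t(q, q), k ⊕ q ⊕ q ⊕ q ⊕ r(m, k) ⊕ r(q, k), k ⊗ m ⊗ q ⊕ m ⊗ m ⊗ q ⊗ q ⊕ s(k, m, q))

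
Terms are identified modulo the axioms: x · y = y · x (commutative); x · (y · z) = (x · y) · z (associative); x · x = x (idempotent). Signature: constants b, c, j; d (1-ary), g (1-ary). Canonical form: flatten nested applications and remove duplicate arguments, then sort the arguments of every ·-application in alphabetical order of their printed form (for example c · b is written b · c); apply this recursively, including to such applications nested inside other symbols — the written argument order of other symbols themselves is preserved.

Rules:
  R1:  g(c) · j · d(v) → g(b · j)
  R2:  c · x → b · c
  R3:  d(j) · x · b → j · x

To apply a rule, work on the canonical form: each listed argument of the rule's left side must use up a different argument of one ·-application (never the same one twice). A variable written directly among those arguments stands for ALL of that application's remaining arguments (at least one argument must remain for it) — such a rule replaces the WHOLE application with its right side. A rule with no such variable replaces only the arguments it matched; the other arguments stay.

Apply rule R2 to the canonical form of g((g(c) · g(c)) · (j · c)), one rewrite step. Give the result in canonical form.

Canonical form:  g(c · g(c) · j)
Match R2:  consume c;  x := g(c) · j
The extension variable absorbs all remaining arguments, so the whole application is rewritten.
New term:  g(b · c)

Answer: g(b · c)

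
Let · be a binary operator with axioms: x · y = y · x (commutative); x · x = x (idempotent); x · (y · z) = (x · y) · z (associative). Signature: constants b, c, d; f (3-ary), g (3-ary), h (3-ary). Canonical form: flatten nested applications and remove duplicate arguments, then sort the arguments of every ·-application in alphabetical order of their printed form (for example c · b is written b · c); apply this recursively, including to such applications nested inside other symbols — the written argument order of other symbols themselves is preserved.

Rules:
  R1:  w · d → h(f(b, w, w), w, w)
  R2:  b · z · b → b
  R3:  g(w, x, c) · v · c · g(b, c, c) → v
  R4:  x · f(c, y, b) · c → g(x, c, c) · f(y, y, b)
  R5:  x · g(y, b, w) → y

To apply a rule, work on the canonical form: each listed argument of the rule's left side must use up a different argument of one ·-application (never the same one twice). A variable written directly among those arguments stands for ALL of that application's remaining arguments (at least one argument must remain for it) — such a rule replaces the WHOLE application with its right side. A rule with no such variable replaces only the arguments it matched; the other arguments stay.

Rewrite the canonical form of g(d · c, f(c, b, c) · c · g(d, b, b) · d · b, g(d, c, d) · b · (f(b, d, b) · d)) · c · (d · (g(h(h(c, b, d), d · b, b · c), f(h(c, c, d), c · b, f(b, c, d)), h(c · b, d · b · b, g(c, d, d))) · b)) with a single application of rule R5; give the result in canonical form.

Canonical form:  b · c · d · g(c · d, b · c · d · f(c, b, c) · g(d, b, b), b · d · f(b, d, b) · g(d, c, d)) · g(h(h(c, b, d), b · d, b · c), f(h(c, c, d), b · c, f(b, c, d)), h(b · c, b · d, g(c, d, d)))
Match R5:  consume g(d, b, b);  w := b, x := b · c · d · f(c, b, c), y := d
The variable takes the whole remainder — replace the entire application.
Giving:  b · c · d · g(c · d, d, b · d · f(b, d, b) · g(d, c, d)) · g(h(h(c, b, d), b · d, b · c), f(h(c, c, d), b · c, f(b, c, d)), h(b · c, b · d, g(c, d, d)))

Answer: b · c · d · g(c · d, d, b · d · f(b, d, b) · g(d, c, d)) · g(h(h(c, b, d), b · d, b · c), f(h(c, c, d), b · c, f(b, c, d)), h(b · c, b · d, g(c, d, d)))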